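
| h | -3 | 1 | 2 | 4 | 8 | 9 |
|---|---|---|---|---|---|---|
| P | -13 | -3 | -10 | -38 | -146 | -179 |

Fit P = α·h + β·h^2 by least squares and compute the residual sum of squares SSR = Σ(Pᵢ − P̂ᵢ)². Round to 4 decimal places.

Compute the Gram sums: Σh·h = 175, Σh·h^2 = 1287, Σh^2·h^2 = 11011.
Right-hand side: Σh·P = -2915, Σh^2·P = -24611.
Δ = 175·11011 − 1287² = 270556.
α = ((-2915)·11011 − 1287·(-24611))/270556 = -739/473; β = (175·(-24611) − 1287·(-2915))/270556 = -138830/67639.
Residuals: 53132/67639, 41590/67639, 90284/67639, 73706/67639, -144758/67639, 88942/67639; SSR = 694896/67639.

SSR = 10.2736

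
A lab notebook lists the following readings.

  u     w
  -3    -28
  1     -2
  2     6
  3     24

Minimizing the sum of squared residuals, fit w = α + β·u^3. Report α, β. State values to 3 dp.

Compute the Gram sums: Σ1 = 4, Σu^3 = 9, Σu^3·u^3 = 1523.
For Aᵀw: Σw = 0, Σu^3·w = 1450.
det = 4·1523 − 9² = 6011.
α = (0·1523 − 9·1450)/6011 = -13050/6011; β = (4·1450 − 9·0)/6011 = 5800/6011.

α = -2.171, β = 0.965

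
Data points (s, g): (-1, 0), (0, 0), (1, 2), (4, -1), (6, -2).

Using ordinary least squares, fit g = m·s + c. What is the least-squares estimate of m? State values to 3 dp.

m = -0.353

XᵀX·[m, c]ᵀ = Xᵀg reads: 54·m + 10·c = -14;  10·m + 5·c = -1.
(Σs·s = 54, Σs = 10, Σ1 = 5, Σs·g = -14, Σg = -1.)
Determinant 54·5 − 10² = 170.
m = ((-14)·5 − 10·(-1))/170 = -6/17; c = (54·(-1) − 10·(-14))/170 = 43/85.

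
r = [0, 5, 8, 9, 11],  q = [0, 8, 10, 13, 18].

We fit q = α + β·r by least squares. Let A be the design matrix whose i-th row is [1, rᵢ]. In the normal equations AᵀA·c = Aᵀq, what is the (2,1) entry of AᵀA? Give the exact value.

Row 2 ↔ basis r, column 1 ↔ basis 1, so (AᵀA)_{2,1} = Σᵢ r = (0)·(1) + (5)·(1) + (8)·(1) + (9)·(1) + (11)·(1) = 33.

33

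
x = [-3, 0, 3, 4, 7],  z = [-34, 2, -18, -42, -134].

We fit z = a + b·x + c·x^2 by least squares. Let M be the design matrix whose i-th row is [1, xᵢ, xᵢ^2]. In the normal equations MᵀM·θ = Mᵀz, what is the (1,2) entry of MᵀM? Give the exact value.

Row 1 ↔ basis 1, column 2 ↔ basis x, so (MᵀM)_{1,2} = Σᵢ x = (1)·(-3) + (1)·(0) + (1)·(3) + (1)·(4) + (1)·(7) = 11.

11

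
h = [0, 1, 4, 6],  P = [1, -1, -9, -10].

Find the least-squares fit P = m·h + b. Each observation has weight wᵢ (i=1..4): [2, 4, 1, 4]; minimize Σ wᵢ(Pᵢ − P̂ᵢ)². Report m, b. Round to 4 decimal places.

Normal-equation sums: Σwᵢ·h·h = 164, Σwᵢ·h = 32, Σwᵢ·1 = 11.
And Σwᵢ·h·P = -280, Σwᵢ·P = -51.
So XᵀWX·[m, b]ᵀ = XᵀWP: [[164, 32]; [32, 11]]·[m, b]ᵀ = [-280, -51]ᵀ.
Eliminating b: 11·(row 1) − 32·(row 2) gives 780·m = 11·(-280) − 32·(-51) = -1448, so m = -362/195.
Then b = ((-51) − 32·(-362/195))/11 = 149/195.

m = -1.8564, b = 0.7641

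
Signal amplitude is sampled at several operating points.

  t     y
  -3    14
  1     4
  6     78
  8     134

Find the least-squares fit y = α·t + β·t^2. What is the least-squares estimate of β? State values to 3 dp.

Forming AᵀA = [[110, 702]; [702, 5474]] and Aᵀy = [1502, 11514]ᵀ gives AᵀA·[α, β]ᵀ = Aᵀy.
Eliminating β: 5474·(row 1) − 702·(row 2) gives 109336·α = 5474·1502 − 702·11514 = 139120, so α = 17390/13667.
Then β = (11514 − 702·(17390/13667))/5474 = 26517/13667.

β = 1.940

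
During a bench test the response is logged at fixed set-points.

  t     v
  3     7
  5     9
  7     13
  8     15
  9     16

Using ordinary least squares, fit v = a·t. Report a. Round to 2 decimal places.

a = 1.85

MᵀM·[a]ᵀ = Mᵀv reads: 228·a = 421.
Hence a = 421 / 228 ≈ 1.84649.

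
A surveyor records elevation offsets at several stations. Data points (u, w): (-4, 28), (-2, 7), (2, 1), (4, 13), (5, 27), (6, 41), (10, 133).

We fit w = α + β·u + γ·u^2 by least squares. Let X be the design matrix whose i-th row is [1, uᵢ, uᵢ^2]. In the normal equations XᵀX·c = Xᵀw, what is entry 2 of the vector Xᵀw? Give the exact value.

Entry 2 ↔ basis u, so (Xᵀw)_{2} = Σᵢ (u)·wᵢ = (-4)·(28) + (-2)·(7) + (2)·(1) + (4)·(13) + (5)·(27) + (6)·(41) + (10)·(133) = 1639.

1639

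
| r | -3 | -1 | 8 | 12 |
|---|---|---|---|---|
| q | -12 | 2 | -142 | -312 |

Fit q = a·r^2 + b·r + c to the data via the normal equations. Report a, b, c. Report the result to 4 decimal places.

Setting ∂/∂a … = 0 gives: 24914·a + 2212·b + 218·c = -54122;  2212·a + 218·b + 16·c = -4846;  218·a + 16·b + 4·c = -464.
(Σr^2·r^2 = 24914, Σr^2·r = 2212, Σr^2 = 218, Σr·r = 218, Σr = 16, Σ1 = 4, Σr^2·q = -54122, Σr·q = -4846, Σq = -464.)
Solving the 3×3 system (Gaussian elimination) gives a = -24102/11749, b = -18395/11749, c = 24255/11749.

a = -2.0514, b = -1.5657, c = 2.0644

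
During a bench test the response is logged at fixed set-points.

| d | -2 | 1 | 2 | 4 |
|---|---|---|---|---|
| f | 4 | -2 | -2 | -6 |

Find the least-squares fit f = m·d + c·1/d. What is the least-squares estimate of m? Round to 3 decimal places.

m = -1.447

The normal system XᵀX·[m, c]ᵀ = Xᵀf is [[25, 4]; [4, 25/16]]·[m, c]ᵀ = [-38, -13/2]ᵀ.
Determinant 25·(25/16) − 4² = 369/16.
m = ((-38)·(25/16) − 4·(-13/2))/(369/16) = -178/123; c = (25·(-13/2) − 4·(-38))/(369/16) = -56/123.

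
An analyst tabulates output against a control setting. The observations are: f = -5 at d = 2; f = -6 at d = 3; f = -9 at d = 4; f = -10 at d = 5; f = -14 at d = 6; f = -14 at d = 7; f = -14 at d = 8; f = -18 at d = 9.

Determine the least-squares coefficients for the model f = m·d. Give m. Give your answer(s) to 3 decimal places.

m = -2.007

The normal system MᵀM·[m]ᵀ = Mᵀf is [[284]]·[m]ᵀ = [-570]ᵀ.
Hence m = -570 / 284 ≈ -2.00704.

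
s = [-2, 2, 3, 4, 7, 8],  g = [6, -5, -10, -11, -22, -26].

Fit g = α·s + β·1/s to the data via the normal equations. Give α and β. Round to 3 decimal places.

α = -3.212, β = 1.826

Compute the Gram sums: Σs·s = 146, Σs·1/s = 6, Σ1/s·1/s = 20029/28224.
Right-hand side: Σs·g = -458, Σ1/s·g = -755/42.
So MᵀM·[α, β]ᵀ = Mᵀg: [[146, 6]; [6, 20029/28224]]·[α, β]ᵀ = [-458, -755/42]ᵀ.
Δ = 146·(20029/28224) − 6² = 954085/14112.
α = ((-458)·(20029/28224) − 6·(-755/42))/(954085/14112) = -3064561/954085; β = (146·(-755/42) − 6·(-458))/(954085/14112) = 1742496/954085.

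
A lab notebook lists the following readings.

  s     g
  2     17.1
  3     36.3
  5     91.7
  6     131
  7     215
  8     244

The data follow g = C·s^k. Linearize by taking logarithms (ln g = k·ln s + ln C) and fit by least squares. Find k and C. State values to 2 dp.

k = 1.95, C = 4.31

With ln gᵢ as the transformed response and ln sᵢ as the regressor:
Σln s = 9.2183, Σ(ln s)² = 15.5987, Σln g = 26.6924, Σln s·ln g = 43.8032.
Equations: 15.5987·k + 9.2183·ln C = 43.8032;  9.2183·k + 6·ln C = 26.6924.
Solving (det = 8.6152): k = 1.94542, ln C = 1.45983, so C = exp(1.45983) = 4.30521.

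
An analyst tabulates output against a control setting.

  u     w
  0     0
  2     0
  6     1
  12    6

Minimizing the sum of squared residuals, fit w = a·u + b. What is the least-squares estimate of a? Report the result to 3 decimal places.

Normal-equation sums: Σu·u = 184, Σu = 20, Σ1 = 4.
And Σu·w = 78, Σw = 7.
So AᵀA·[a, b]ᵀ = Aᵀw: [[184, 20]; [20, 4]]·[a, b]ᵀ = [78, 7]ᵀ.
Δ = 184·4 − 20² = 336.
a = (78·4 − 20·7)/336 = 43/84; b = (184·7 − 20·78)/336 = -17/21.

a = 0.512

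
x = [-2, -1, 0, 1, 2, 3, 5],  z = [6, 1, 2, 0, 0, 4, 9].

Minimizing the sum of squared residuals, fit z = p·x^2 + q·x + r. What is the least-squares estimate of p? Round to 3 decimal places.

p = 0.556

From the data, Σx^2·x^2 = 740, Σx^2·x = 152, Σx^2 = 44, Σx·x = 44, Σx = 8, Σ1 = 7.
For Mᵀz: Σx^2·z = 286, Σx·z = 44, Σz = 22.
So MᵀM·[p, q, r]ᵀ = Mᵀz: [[740, 152, 44]; [152, 44, 8]; [44, 8, 7]]·[p, q, r]ᵀ = [286, 44, 22]ᵀ.
Row-reducing yields p = 257/462, q = -250/231, r = 68/77.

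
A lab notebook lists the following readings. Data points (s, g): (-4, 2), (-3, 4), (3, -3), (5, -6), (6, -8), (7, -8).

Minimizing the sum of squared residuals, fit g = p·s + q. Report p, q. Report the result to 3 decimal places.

p = -1.066, q = -0.680

From the data, Σs·s = 144, Σs = 14, Σ1 = 6.
For Xᵀg: Σs·g = -163, Σg = -19.
Eliminating q: 6·(row 1) − 14·(row 2) gives 668·p = 6·(-163) − 14·(-19) = -712, so p = -178/167.
Then q = ((-19) − 14·(-178/167))/6 = -227/334.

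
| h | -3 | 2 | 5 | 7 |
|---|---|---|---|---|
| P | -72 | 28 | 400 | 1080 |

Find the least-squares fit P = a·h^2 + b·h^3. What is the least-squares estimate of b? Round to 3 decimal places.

b = 3.007

Compute the Gram sums: Σh^2·h^2 = 3123, Σh^2·h^3 = 19721, Σh^3·h^3 = 134067.
For XᵀP: Σh^2·P = 62384, Σh^3·P = 422608.
Normal equations: [[3123, 19721]; [19721, 134067]]·[a, b]ᵀ = [62384, 422608]ᵀ.
Determinant 3123·134067 − 19721² = 29773400.
a = (62384·134067 − 19721·422608)/29773400 = 734584/744335; b = (3123·422608 − 19721·62384)/29773400 = 2238248/744335.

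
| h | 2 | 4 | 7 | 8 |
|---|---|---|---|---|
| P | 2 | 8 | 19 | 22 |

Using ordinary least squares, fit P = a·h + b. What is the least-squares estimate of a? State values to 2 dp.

a = 3.40

Normal-equation sums: Σh·h = 133, Σh = 21, Σ1 = 4.
For AᵀP: Σh·P = 345, ΣP = 51.
Δ = 133·4 − 21² = 91.
a = (345·4 − 21·51)/91 = 309/91; b = (133·51 − 21·345)/91 = -66/13.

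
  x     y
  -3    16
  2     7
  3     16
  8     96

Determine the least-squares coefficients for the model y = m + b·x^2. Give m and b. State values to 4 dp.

Setting ∂/∂m … = 0 gives: 4·m + 86·b = 135;  86·m + 4274·b = 6460.
(Σ1 = 4, Σx^2 = 86, Σx^2·x^2 = 4274, Σy = 135, Σx^2·y = 6460.)
Eliminating b: 4274·(row 1) − 86·(row 2) gives 9700·m = 4274·135 − 86·6460 = 21430, so m = 2143/970.
Then b = (6460 − 86·(2143/970))/4274 = 1423/970.

m = 2.2093, b = 1.4670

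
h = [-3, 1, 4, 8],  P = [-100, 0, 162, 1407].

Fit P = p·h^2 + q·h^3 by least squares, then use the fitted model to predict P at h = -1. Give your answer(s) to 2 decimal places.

With design matrix A, AᵀA = [[4434, 33550]; [33550, 266970]] and AᵀP = [91740, 733452]ᵀ.
Determinant 4434·266970 − 33550² = 58142480.
p = (91740·266970 − 33550·733452)/58142480 = -131235/66071; q = (4434·733452 − 33550·91740)/58142480 = 10890573/3633905.
At h = -1: P̂ = (-131235/66071)·(1) + (10890573/3633905)·(-1) = -18108498/3633905.

P̂ = -4.98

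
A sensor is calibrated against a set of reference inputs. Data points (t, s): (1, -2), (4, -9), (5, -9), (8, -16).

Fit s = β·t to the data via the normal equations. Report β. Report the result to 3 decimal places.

Sums needed: Σt·t = 106.
Moment sums: Σt·s = -211.
β = (-211)/106 = -1.99057.

β = -1.991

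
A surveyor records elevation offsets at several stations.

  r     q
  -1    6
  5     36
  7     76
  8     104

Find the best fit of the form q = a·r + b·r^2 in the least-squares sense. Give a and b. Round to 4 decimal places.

a = -2.9637, b = 1.9918

Entries of XᵀX: Σr·r = 139, Σr·r^2 = 979, Σr^2·r^2 = 7123.
And Σr·q = 1538, Σr^2·q = 11286.
So XᵀX·[a, b]ᵀ = Xᵀq: [[139, 979]; [979, 7123]]·[a, b]ᵀ = [1538, 11286]ᵀ.
det = 139·7123 − 979² = 31656.
a = (1538·7123 − 979·11286)/31656 = -23455/7914; b = (139·11286 − 979·1538)/31656 = 15763/7914.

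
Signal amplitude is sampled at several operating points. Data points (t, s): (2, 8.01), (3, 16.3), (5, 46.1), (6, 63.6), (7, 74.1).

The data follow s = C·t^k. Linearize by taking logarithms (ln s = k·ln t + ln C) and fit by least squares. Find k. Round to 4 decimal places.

With ln sᵢ as the transformed response and ln tᵢ as the regressor:
Σln t = 7.1389, Σ(ln t)² = 11.2747, Σln s = 17.1607, Σln t·ln s = 26.4925.
Normal system: [[11.2747, 7.1389]; [7.1389, 5]]·[k, ln C]ᵀ = [26.4925, 17.1607]ᵀ.
Δ = 11.2747·5 − (7.1389)² = 5.4099; k = (26.4925·5 − 7.1389·17.1607)/5.4099 = 1.84009, ln C = (11.2747·17.1607 − 7.1389·26.4925)/5.4099 = 0.80490.

k = 1.8401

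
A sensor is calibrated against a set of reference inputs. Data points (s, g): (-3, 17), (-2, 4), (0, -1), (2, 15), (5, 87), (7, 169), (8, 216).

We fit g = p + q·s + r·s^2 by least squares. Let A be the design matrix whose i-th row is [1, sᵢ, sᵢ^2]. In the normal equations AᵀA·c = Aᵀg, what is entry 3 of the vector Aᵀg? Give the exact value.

Entry 3 ↔ basis s^2, so (Aᵀg)_{3} = Σᵢ (s^2)·gᵢ = (9)·(17) + (4)·(4) + (0)·(-1) + (4)·(15) + (25)·(87) + (49)·(169) + (64)·(216) = 24509.

24509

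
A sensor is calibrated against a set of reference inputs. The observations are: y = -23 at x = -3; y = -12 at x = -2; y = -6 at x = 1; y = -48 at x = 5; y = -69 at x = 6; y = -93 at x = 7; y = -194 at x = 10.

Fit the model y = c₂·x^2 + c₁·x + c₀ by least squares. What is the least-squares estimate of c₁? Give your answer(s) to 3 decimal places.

Setting ∂/∂c₂ … = 0 gives: 14420·c₂ + 1650·c₁ + 224·c₀ = -27902;  1650·c₂ + 224·c₁ + 24·c₀ = -3158;  224·c₂ + 24·c₁ + 7·c₀ = -445.
Solving the 3×3 system (Gaussian elimination) gives c₂ = -868743/437129, c₁ = 7591/8921, c₀ = -1264427/437129.

c₁ = 0.851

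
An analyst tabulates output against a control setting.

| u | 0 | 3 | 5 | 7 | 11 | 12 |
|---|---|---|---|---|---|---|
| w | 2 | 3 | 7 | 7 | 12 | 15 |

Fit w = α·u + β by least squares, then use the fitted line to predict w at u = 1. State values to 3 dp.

The normal system XᵀX·[α, β]ᵀ = Xᵀw is [[348, 38]; [38, 6]]·[α, β]ᵀ = [405, 46]ᵀ.
det = 348·6 − 38² = 644.
α = (405·6 − 38·46)/644 = 341/322; β = (348·46 − 38·405)/644 = 309/322.
At u = 1: ŵ = (341/322)·(1) + (309/322)·(1) = 325/161.

ŵ = 2.019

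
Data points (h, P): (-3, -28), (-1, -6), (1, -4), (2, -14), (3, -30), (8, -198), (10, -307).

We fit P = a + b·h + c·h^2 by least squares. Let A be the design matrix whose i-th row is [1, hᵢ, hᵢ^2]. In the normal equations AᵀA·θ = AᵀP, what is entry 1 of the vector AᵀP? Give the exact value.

-587

Entry 1 ↔ basis 1, so (AᵀP)_{1} = Σᵢ Pᵢ = (1)·(-28) + (1)·(-6) + (1)·(-4) + (1)·(-14) + (1)·(-30) + (1)·(-198) + (1)·(-307) = -587.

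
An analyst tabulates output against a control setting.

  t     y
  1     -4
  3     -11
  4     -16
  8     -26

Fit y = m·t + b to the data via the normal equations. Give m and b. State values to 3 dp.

Setting ∂/∂m … = 0 gives: 90·m + 16·b = -309;  16·m + 4·b = -57.
Eliminating b: 4·(row 1) − 16·(row 2) gives 104·m = 4·(-309) − 16·(-57) = -324, so m = -81/26.
Then b = ((-57) − 16·(-81/26))/4 = -93/52.

m = -3.115, b = -1.788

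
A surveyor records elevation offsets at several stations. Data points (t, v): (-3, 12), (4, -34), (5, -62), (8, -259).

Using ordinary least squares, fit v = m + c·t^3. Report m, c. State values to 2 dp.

Forming AᵀA = [[4, 674]; [674, 282594]] and Aᵀv = [-343, -142858]ᵀ gives AᵀA·[m, c]ᵀ = Aᵀv.
Determinant 4·282594 − 674² = 676100.
m = ((-343)·282594 − 674·(-142858))/676100 = -12869/13522; c = (4·(-142858) − 674·(-343))/676100 = -6805/13522.

m = -0.95, c = -0.50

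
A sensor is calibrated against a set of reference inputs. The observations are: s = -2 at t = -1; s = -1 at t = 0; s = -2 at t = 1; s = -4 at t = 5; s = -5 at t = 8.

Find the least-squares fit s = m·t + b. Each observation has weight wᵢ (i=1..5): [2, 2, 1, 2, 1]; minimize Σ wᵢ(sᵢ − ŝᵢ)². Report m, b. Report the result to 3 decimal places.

m = -0.413, b = -1.748

The normal equations are: 117·m + 17·b = -78;  17·m + 8·b = -21.
Eliminating b: 8·(row 1) − 17·(row 2) gives 647·m = 8·(-78) − 17·(-21) = -267, so m = -267/647.
Then b = ((-21) − 17·(-267/647))/8 = -1131/647.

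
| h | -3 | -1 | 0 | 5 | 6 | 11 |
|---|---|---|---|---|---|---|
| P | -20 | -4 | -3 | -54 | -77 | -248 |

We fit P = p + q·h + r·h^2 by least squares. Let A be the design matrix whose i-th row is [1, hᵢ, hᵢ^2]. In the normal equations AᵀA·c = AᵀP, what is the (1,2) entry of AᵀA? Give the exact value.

Row 1 ↔ basis 1, column 2 ↔ basis h, so (AᵀA)_{1,2} = Σᵢ h = (1)·(-3) + (1)·(-1) + (1)·(0) + (1)·(5) + (1)·(6) + (1)·(11) = 18.

18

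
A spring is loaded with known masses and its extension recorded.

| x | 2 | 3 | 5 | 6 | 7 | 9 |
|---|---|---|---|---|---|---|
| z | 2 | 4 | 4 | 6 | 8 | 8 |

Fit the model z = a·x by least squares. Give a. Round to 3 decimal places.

With design matrix A, AᵀA = [[204]] and Aᵀz = [200]ᵀ.
a = 200/204 = 0.980392.

a = 0.980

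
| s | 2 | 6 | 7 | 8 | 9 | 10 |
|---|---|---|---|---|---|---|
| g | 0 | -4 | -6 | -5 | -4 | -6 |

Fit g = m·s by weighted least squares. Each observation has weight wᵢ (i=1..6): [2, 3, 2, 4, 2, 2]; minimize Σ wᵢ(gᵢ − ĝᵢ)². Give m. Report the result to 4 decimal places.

m = -0.6106

From the data, Σwᵢ·s·s = 832.
Right-hand side: Σwᵢ·s·g = -508.
So AᵀWA·[m]ᵀ = AᵀWg: [[832]]·[m]ᵀ = [-508]ᵀ.
m = (-508)/832 = -0.610577.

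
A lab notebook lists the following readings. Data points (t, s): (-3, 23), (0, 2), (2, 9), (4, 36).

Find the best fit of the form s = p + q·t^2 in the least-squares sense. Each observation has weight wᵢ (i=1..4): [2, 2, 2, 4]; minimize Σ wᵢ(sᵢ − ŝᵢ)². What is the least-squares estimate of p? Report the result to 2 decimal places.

p = 1.74

XᵀWX·[p, q]ᵀ = XᵀWs reads: 10·p + 90·q = 212;  90·p + 1218·q = 2790.
Eliminating q: 1218·(row 1) − 90·(row 2) gives 4080·p = 1218·212 − 90·2790 = 7116, so p = 593/340.
Then q = (2790 − 90·(593/340))/1218 = 147/68.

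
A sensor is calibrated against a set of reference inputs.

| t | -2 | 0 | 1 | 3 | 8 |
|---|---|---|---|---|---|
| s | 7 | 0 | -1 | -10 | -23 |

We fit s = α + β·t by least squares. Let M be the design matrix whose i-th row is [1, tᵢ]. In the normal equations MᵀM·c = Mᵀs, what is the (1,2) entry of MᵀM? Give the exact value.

10

Row 1 ↔ basis 1, column 2 ↔ basis t, so (MᵀM)_{1,2} = Σᵢ t = (1)·(-2) + (1)·(0) + (1)·(1) + (1)·(3) + (1)·(8) = 10.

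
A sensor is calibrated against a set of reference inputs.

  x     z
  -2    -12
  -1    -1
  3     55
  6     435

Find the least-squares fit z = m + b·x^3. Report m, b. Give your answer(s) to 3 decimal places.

m = 2.050, b = 2.003

Entries of MᵀM: Σ1 = 4, Σx^3 = 234, Σx^3·x^3 = 47450.
Moment sums: Σz = 477, Σx^3·z = 95542.
Eliminating b: 47450·(row 1) − 234·(row 2) gives 135044·m = 47450·477 − 234·95542 = 276822, so m = 1521/742.
Then b = (95542 − 234·(1521/742))/47450 = 19325/9646.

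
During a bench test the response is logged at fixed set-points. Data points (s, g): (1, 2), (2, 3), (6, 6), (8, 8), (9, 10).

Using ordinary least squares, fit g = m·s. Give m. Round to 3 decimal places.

m = 1.065

Entries of MᵀM: Σs·s = 186.
For Mᵀg: Σs·g = 198.
So MᵀM·[m]ᵀ = Mᵀg: [[186]]·[m]ᵀ = [198]ᵀ.
Hence m = 198 / 186 ≈ 1.06452.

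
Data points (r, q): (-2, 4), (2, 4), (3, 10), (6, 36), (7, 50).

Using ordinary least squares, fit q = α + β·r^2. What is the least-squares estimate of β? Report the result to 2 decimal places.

Forming MᵀM = [[5, 102]; [102, 3810]] and Mᵀq = [104, 3868]ᵀ gives MᵀM·[α, β]ᵀ = Mᵀq.
Δ = 5·3810 − 102² = 8646.
α = (104·3810 − 102·3868)/8646 = 284/1441; β = (5·3868 − 102·104)/8646 = 4366/4323.

β = 1.01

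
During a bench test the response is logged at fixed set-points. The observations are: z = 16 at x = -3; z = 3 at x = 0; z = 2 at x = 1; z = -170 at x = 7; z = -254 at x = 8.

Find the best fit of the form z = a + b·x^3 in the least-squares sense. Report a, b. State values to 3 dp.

Forming AᵀA = [[5, 829]; [829, 380523]] and Aᵀz = [-403, -188788]ᵀ gives AᵀA·[a, b]ᵀ = Aᵀz.
Eliminating b: 380523·(row 1) − 829·(row 2) gives 1215374·a = 380523·(-403) − 829·(-188788) = 3154483, so a = 3154483/1215374.
Then b = ((-188788) − 829·(3154483/1215374))/380523 = -609853/1215374.

a = 2.595, b = -0.502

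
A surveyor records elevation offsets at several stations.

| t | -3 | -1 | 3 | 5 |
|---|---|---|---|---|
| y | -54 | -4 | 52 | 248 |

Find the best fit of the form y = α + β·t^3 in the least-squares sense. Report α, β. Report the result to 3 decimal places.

α = -1.228, β = 1.991

Normal-equation sums: Σ1 = 4, Σt^3 = 124, Σt^3·t^3 = 17084.
For Xᵀy: Σy = 242, Σt^3·y = 33866.
So XᵀX·[α, β]ᵀ = Xᵀy: [[4, 124]; [124, 17084]]·[α, β]ᵀ = [242, 33866]ᵀ.
det = 4·17084 − 124² = 52960.
α = (242·17084 − 124·33866)/52960 = -2033/1655; β = (4·33866 − 124·242)/52960 = 6591/3310.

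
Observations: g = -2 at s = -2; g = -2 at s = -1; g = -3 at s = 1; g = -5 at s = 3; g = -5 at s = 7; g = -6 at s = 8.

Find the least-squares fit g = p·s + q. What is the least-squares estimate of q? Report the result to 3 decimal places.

q = -2.781

The normal equations are: 128·p + 16·q = -95;  16·p + 6·q = -23.
(Σs·s = 128, Σs = 16, Σ1 = 6, Σs·g = -95, Σg = -23.)
Eliminating q: 6·(row 1) − 16·(row 2) gives 512·p = 6·(-95) − 16·(-23) = -202, so p = -101/256.
Then q = ((-23) − 16·(-101/256))/6 = -89/32.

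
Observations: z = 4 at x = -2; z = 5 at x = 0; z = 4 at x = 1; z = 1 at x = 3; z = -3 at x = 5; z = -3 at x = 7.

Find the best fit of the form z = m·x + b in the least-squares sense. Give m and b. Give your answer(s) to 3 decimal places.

m = -1.006, b = 3.681

Forming AᵀA = [[88, 14]; [14, 6]] and Aᵀz = [-37, 8]ᵀ gives AᵀA·[m, b]ᵀ = Aᵀz.
Determinant 88·6 − 14² = 332.
m = ((-37)·6 − 14·8)/332 = -167/166; b = (88·8 − 14·(-37))/332 = 611/166.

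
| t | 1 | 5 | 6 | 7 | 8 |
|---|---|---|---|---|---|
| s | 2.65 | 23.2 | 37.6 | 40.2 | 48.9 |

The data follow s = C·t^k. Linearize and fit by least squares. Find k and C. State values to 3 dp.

k = 1.412, C = 2.635

Linearized form: ln s = k·ln t + ln C. From the 5 transformed points,
Σln t = 7.4265, Σ(ln t)² = 13.9113, Σln s = 15.3294, Σln t·ln s = 26.8355.
Normal system: [[13.9113, 7.4265]; [7.4265, 5]]·[k, ln C]ᵀ = [26.8355, 15.3294]ᵀ.
Slope k = (n·Σln t·ln s − Σln t·Σln s)/(n·Σ(ln t)² − (Σln t)²) = (5·26.8355 − 7.4265·15.3294)/14.4030 = 1.41174; ln C = (Σln s − k·Σln t)/n = 0.96899, so C = exp(0.96899) = 2.63529.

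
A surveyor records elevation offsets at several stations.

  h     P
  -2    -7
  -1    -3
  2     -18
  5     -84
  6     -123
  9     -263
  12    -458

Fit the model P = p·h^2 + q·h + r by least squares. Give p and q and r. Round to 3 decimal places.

p = -2.992, q = -2.195, r = -0.750

The normal system MᵀM·[p, q, r]ᵀ = MᵀP is [[29251, 2797, 295]; [2797, 295, 31]; [295, 31, 7]]·[p, q, r]ᵀ = [-93886, -9040, -956]ᵀ.
Solving the 3×3 system (Gaussian elimination) gives p = -751898/251283, q = -183835/83761, r = -188569/251283.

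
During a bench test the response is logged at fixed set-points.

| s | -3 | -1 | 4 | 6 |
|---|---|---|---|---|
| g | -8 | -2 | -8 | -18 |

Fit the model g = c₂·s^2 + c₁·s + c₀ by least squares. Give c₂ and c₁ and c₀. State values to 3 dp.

Normal-equation sums: Σs^2·s^2 = 1634, Σs^2·s = 252, Σs^2 = 62, Σs·s = 62, Σs = 6, Σ1 = 4.
For Aᵀg: Σs^2·g = -850, Σs·g = -114, Σg = -36.
AᵀA·[c₂, c₁, c₀]ᵀ = Aᵀg becomes [[1634, 252, 62]; [252, 62, 6]; [62, 6, 4]]·[c₂, c₁, c₀]ᵀ = [-850, -114, -36]ᵀ.
Solving the 3×3 system (Gaussian elimination) gives c₂ = -4/7, c₁ = 216/371, c₀ = -377/371.

c₂ = -0.571, c₁ = 0.582, c₀ = -1.016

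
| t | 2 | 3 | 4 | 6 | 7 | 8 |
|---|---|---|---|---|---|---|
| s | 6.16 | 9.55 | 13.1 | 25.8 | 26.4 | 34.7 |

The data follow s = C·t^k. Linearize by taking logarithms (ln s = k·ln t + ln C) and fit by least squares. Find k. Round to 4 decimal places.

k = 1.2537

Taking logs, ln s = k·ln t + ln C, so regress ln s on ln t.
Over the data: Σln t = 8.9952, Σ(ln t)² = 14.9303, Σln s = 16.7177, Σln t·ln s = 26.8745.
Normal system: [[14.9303, 8.9952]; [8.9952, 6]]·[k, ln C]ᵀ = [26.8745, 16.7177]ᵀ.
Solving (det = 8.6686): k = 1.25375, ln C = 0.90667.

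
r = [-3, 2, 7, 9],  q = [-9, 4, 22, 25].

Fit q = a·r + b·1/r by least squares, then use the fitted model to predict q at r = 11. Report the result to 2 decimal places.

q̂ = 32.35

Setting ∂/∂a … = 0 gives: 143·a + 4·b = 414;  4·a + (6253/15876)·b = 688/63.
(Σr·r = 143, Σr·1/r = 4, Σ1/r·1/r = 6253/15876, Σr·q = 414, Σ1/r·q = 688/63.)
Δ = 143·(6253/15876) − 4² = 640163/15876.
a = (414·(6253/15876) − 4·(688/63))/(640163/15876) = 1895238/640163; b = (143·(688/63) − 4·414)/(640163/15876) = -1497888/640163.
At r = 11: q̂ = (1895238/640163)·(11) + (-1497888/640163)·(1/11) = 227825910/7041793.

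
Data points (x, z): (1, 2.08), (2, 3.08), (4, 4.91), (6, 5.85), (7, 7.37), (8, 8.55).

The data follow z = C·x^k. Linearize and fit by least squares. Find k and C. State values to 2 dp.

k = 0.66, C = 2.01

Taking logs, ln z = k·ln x + ln C, so regress ln z on ln x.
AᵀA = [[13.7233, 7.8966]; [7.8966, 6]], rhs = [14.4999, 9.3584]ᵀ  (here Σln x = 7.8966, Σ(ln x)² = 13.7233, Σln z = 9.3584, Σln x·ln z = 14.4999).
Δ = 13.7233·6 − (7.8966)² = 19.9843; k = (14.4999·6 − 7.8966·9.3584)/19.9843 = 0.65554, ln C = (13.7233·9.3584 − 7.8966·14.4999)/19.9843 = 0.69698, so C = exp(0.69698) = 2.00767.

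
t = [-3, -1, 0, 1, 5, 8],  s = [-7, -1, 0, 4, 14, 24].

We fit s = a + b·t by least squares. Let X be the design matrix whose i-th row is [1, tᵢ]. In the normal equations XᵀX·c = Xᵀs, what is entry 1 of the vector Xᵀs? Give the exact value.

Entry 1 ↔ basis 1, so (Xᵀs)_{1} = Σᵢ sᵢ = (1)·(-7) + (1)·(-1) + (1)·(0) + (1)·(4) + (1)·(14) + (1)·(24) = 34.

34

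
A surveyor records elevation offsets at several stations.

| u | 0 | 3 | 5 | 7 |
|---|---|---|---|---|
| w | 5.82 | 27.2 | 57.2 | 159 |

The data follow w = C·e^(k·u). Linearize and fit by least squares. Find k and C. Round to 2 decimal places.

k = 0.47, C = 6.05

Taking logs, ln w = k·u + ln C, so regress ln w on u.
Σu = 15.0000, Σ(u)² = 83.0000, Σln w = 14.1800, Σu·ln w = 65.6247.
Equations: 83.0000·k + 15.0000·ln C = 65.6247;  15.0000·k + 4·ln C = 14.1800.
Δ = 83.0000·4 − (15.0000)² = 107.0000; k = (65.6247·4 − 15.0000·14.1800)/107.0000 = 0.46541, ln C = (83.0000·14.1800 − 15.0000·65.6247)/107.0000 = 1.79969, so C = exp(1.79969) = 6.04777.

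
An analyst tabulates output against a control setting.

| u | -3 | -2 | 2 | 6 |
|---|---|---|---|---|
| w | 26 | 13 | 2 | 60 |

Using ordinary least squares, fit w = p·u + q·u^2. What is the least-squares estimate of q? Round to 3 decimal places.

q = 2.077

Setting ∂/∂p … = 0 gives: 53·p + 189·q = 260;  189·p + 1409·q = 2454.
(Σu·u = 53, Σu·u^2 = 189, Σu^2·u^2 = 1409, Σu·w = 260, Σu^2·w = 2454.)
Eliminating q: 1409·(row 1) − 189·(row 2) gives 38956·p = 1409·260 − 189·2454 = -97466, so p = -48733/19478.
Then q = (2454 − 189·(-48733/19478))/1409 = 40461/19478.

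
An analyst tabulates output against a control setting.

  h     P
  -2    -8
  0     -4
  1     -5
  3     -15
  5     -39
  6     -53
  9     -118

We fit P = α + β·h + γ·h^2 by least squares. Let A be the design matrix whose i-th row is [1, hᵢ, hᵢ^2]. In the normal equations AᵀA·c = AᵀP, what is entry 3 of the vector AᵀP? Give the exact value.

-12613

Entry 3 ↔ basis h^2, so (AᵀP)_{3} = Σᵢ (h^2)·Pᵢ = (4)·(-8) + (0)·(-4) + (1)·(-5) + (9)·(-15) + (25)·(-39) + (36)·(-53) + (81)·(-118) = -12613.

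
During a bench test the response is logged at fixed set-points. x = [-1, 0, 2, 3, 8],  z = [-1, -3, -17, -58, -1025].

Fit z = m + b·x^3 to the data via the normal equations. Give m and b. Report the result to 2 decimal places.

Sums needed: Σ1 = 5, Σx^3 = 546, Σx^3·x^3 = 262938.
Right-hand side: Σz = -1104, Σx^3·z = -526501.
Eliminating b: 262938·(row 1) − 546·(row 2) gives 1016574·m = 262938·(-1104) − 546·(-526501) = -2814006, so m = -36077/13033.
Then b = ((-526501) − 546·(-36077/13033))/262938 = -2029721/1016574.

m = -2.77, b = -2.00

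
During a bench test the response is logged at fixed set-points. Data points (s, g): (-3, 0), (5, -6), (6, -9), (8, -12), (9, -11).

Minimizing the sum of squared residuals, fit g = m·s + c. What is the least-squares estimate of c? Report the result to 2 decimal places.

From the data, Σs·s = 215, Σs = 25, Σ1 = 5.
For Xᵀg: Σs·g = -279, Σg = -38.
XᵀX·[m, c]ᵀ = Xᵀg becomes [[215, 25]; [25, 5]]·[m, c]ᵀ = [-279, -38]ᵀ.
Determinant 215·5 − 25² = 450.
m = ((-279)·5 − 25·(-38))/450 = -89/90; c = (215·(-38) − 25·(-279))/450 = -239/90.

c = -2.66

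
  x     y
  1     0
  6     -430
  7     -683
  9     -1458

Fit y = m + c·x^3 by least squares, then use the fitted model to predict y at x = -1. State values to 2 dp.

MᵀM·[m, c]ᵀ = Mᵀy reads: 4·m + 1289·c = -2571;  1289·m + 695747·c = -1390031.
(Σ1 = 4, Σx^3 = 1289, Σx^3·x^3 = 695747, Σy = -2571, Σx^3·y = -1390031.)
det = 4·695747 − 1289² = 1121467.
m = ((-2571)·695747 − 1289·(-1390031))/1121467 = 2984422/1121467; c = (4·(-1390031) − 1289·(-2571))/1121467 = -2246105/1121467.
At x = -1: ŷ = (2984422/1121467)·(1) + (-2246105/1121467)·(-1) = 5230527/1121467.

ŷ = 4.66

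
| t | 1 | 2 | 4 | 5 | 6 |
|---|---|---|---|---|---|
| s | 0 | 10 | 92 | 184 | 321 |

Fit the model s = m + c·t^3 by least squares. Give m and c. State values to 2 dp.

m = -2.29, c = 1.49

Sums needed: Σ1 = 5, Σt^3 = 414, Σt^3·t^3 = 66442.
Right-hand side: Σs = 607, Σt^3·s = 98304.
So MᵀM·[m, c]ᵀ = Mᵀs: [[5, 414]; [414, 66442]]·[m, c]ᵀ = [607, 98304]ᵀ.
Δ = 5·66442 − 414² = 160814.
m = (607·66442 − 414·98304)/160814 = -183781/80407; c = (5·98304 − 414·607)/160814 = 120111/80407.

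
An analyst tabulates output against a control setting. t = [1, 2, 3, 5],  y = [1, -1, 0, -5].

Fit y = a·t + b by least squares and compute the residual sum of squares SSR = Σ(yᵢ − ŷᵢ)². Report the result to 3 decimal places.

Setting ∂/∂a … = 0 gives: 39·a + 11·b = -26;  11·a + 4·b = -5.
(Σt·t = 39, Σt = 11, Σ1 = 4, Σt·y = -26, Σy = -5.)
det = 39·4 − 11² = 35.
a = ((-26)·4 − 11·(-5))/35 = -7/5; b = (39·(-5) − 11·(-26))/35 = 13/5.
Residuals: -1/5, -4/5, 8/5, -3/5; SSR = 18/5.

SSR = 3.600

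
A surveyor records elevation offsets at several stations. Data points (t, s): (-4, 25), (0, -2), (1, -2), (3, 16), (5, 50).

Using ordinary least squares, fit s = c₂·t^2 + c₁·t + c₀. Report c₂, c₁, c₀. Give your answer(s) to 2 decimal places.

From the data, Σt^2·t^2 = 963, Σt^2·t = 89, Σt^2 = 51, Σt·t = 51, Σt = 5, Σ1 = 5.
Moment sums: Σt^2·s = 1792, Σt·s = 196, Σs = 87.
XᵀX·[c₂, c₁, c₀]ᵀ = Xᵀs becomes [[963, 89, 51]; [89, 51, 5]; [51, 5, 5]]·[c₂, c₁, c₀]ᵀ = [1792, 196, 87]ᵀ.
Row-reducing yields c₂ = 46837/23656, c₁ = 17363/23656, c₀ = -41743/11828.

c₂ = 1.98, c₁ = 0.73, c₀ = -3.53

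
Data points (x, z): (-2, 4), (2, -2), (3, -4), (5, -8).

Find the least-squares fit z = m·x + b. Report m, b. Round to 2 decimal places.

m = -1.69, b = 0.88

With design matrix M, MᵀM = [[42, 8]; [8, 4]] and Mᵀz = [-64, -10]ᵀ.
Eliminating b: 4·(row 1) − 8·(row 2) gives 104·m = 4·(-64) − 8·(-10) = -176, so m = -22/13.
Then b = ((-10) − 8·(-22/13))/4 = 23/26.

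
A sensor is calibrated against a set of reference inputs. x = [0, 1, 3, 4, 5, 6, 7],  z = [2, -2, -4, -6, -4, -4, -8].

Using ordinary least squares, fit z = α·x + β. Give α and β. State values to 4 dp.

α = -1.0507, β = 0.1884

Setting ∂/∂α … = 0 gives: 136·α + 26·β = -138;  26·α + 7·β = -26.
Δ = 136·7 − 26² = 276.
α = ((-138)·7 − 26·(-26))/276 = -145/138; β = (136·(-26) − 26·(-138))/276 = 13/69.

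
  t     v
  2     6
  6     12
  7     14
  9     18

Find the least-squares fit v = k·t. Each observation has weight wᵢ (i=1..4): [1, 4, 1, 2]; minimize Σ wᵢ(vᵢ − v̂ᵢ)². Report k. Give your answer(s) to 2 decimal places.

k = 2.01

Compute the Gram sums: Σwᵢ·t·t = 359.
For MᵀWv: Σwᵢ·t·v = 722.
MᵀWM·[k]ᵀ = MᵀWv becomes [[359]]·[k]ᵀ = [722]ᵀ.
Hence k = 722 / 359 ≈ 2.01114.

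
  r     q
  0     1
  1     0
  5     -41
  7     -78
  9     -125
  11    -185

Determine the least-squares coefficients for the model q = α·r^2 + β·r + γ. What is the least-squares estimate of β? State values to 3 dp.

β = -1.458

Entries of MᵀM: Σr^2·r^2 = 24229, Σr^2·r = 2529, Σr^2 = 277, Σr·r = 277, Σr = 33, Σ1 = 6.
For Mᵀq: Σr^2·q = -37357, Σr·q = -3911, Σq = -428.
So MᵀM·[α, β, γ]ᵀ = Mᵀq: [[24229, 2529, 277]; [2529, 277, 33]; [277, 33, 6]]·[α, β, γ]ᵀ = [-37357, -3911, -428]ᵀ.
Row-reducing yields α = -345041/244708, β = -356771/244708, γ = 108949/61177.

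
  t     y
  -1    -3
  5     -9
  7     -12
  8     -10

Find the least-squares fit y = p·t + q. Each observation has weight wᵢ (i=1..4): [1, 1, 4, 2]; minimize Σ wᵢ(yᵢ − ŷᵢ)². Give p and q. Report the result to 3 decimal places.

Normal-equation sums: Σwᵢ·t·t = 350, Σwᵢ·t = 48, Σwᵢ·1 = 8.
And Σwᵢ·t·y = -538, Σwᵢ·y = -80.
So XᵀWX·[p, q]ᵀ = XᵀWy: [[350, 48]; [48, 8]]·[p, q]ᵀ = [-538, -80]ᵀ.
Eliminating q: 8·(row 1) − 48·(row 2) gives 496·p = 8·(-538) − 48·(-80) = -464, so p = -29/31.
Then q = ((-80) − 48·(-29/31))/8 = -136/31.

p = -0.935, q = -4.387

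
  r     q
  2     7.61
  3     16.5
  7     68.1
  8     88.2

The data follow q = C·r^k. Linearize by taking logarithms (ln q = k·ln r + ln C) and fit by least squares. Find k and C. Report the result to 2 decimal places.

k = 1.74, C = 2.33

Linearized form: ln q = k·ln r + ln C. From the 4 transformed points,
Sums: Σln r = 5.8171, Σ(ln r)² = 9.7980, Σln q = 13.5334, Σln r·ln q = 22.0152.
Normal system: [[9.7980, 5.8171]; [5.8171, 4]]·[k, ln C]ᵀ = [22.0152, 13.5334]ᵀ.
Slope k = (n·Σln r·ln q − Σln r·Σln q)/(n·Σ(ln r)² − (Σln r)²) = (4·22.0152 − 5.8171·13.5334)/5.3534 = 1.74387; ln C = (Σln q − k·Σln r)/n = 0.84728, so C = exp(0.84728) = 2.33328.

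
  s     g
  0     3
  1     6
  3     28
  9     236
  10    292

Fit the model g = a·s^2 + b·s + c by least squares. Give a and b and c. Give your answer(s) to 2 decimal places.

a = 2.94, b = -0.60, c = 3.29

Normal-equation sums: Σs^2·s^2 = 16643, Σs^2·s = 1757, Σs^2 = 191, Σs·s = 191, Σs = 23, Σ1 = 5.
For Xᵀg: Σs^2·g = 48574, Σs·g = 5134, Σg = 565.
Solving the 3×3 system (Gaussian elimination) gives a = 20247/6878, b = -4099/6878, c = 11317/3439.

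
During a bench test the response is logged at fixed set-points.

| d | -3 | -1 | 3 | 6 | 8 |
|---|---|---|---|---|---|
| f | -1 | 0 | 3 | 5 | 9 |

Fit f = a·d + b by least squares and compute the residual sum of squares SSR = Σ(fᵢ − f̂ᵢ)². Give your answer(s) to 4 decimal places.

The normal system AᵀA·[a, b]ᵀ = Aᵀf is [[119, 13]; [13, 5]]·[a, b]ᵀ = [114, 16]ᵀ.
Δ = 119·5 − 13² = 426.
a = (114·5 − 13·16)/426 = 181/213; b = (119·16 − 13·114)/426 = 211/213.
Residuals: 119/213, -10/71, -115/213, -232/213, 86/71; SSR = 698/213.

SSR = 3.2770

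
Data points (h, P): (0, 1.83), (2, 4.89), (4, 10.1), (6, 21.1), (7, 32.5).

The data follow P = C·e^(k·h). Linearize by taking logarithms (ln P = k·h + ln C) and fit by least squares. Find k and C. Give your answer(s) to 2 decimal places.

k = 0.40, C = 1.98

Let Y = ln P. Fitting Y = k·h + ln C by least squares:
Σh = 19.0000, Σ(h)² = 105.0000, Σln P = 11.0346, Σh·ln P = 55.0888.
Normal system: [[105.0000, 19.0000]; [19.0000, 5]]·[k, ln C]ᵀ = [55.0888, 11.0346]ᵀ.
Slope k = (n·Σh·ln P − Σh·Σln P)/(n·Σ(h)² − (Σh)²) = (5·55.0888 − 19.0000·11.0346)/164.0000 = 0.40114; ln C = (Σln P − k·Σh)/n = 0.68256, so C = exp(0.68256) = 1.97894.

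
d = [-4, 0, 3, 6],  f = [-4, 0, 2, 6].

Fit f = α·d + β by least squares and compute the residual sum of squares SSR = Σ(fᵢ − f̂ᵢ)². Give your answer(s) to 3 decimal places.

Entries of AᵀA: Σd·d = 61, Σd = 5, Σ1 = 4.
Moment sums: Σd·f = 58, Σf = 4.
AᵀA·[α, β]ᵀ = Aᵀf becomes [[61, 5]; [5, 4]]·[α, β]ᵀ = [58, 4]ᵀ.
Eliminating β: 4·(row 1) − 5·(row 2) gives 219·α = 4·58 − 5·4 = 212, so α = 212/219.
Then β = (4 − 5·(212/219))/4 = -46/219.
Residuals: 6/73, 46/219, -152/219, 88/219; SSR = 152/219.

SSR = 0.694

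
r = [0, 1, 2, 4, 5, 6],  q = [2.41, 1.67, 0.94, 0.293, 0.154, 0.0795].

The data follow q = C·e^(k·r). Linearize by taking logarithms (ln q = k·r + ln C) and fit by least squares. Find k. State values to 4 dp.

k = -0.5774

Linearized form: ln q = k·r + ln C. From the 6 transformed points,
AᵀA = [[82.0000, 18.0000]; [18.0000, 6]], rhs = [-29.0673, -4.2998]ᵀ  (here Σr = 18.0000, Σ(r)² = 82.0000, Σln q = -4.2998, Σr·ln q = -29.0673).
Solving (det = 168.0000): k = -0.57742, ln C = 1.01563.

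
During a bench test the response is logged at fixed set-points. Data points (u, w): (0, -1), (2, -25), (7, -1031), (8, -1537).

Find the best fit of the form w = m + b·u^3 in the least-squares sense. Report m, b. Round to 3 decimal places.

m = -1.108, b = -3.001

From the data, Σ1 = 4, Σu^3 = 863, Σu^3·u^3 = 379857.
Moment sums: Σw = -2594, Σu^3·w = -1140777.
So MᵀM·[m, b]ᵀ = Mᵀw: [[4, 863]; [863, 379857]]·[m, b]ᵀ = [-2594, -1140777]ᵀ.
Determinant 4·379857 − 863² = 774659.
m = ((-2594)·379857 − 863·(-1140777))/774659 = -858507/774659; b = (4·(-1140777) − 863·(-2594))/774659 = -2324486/774659.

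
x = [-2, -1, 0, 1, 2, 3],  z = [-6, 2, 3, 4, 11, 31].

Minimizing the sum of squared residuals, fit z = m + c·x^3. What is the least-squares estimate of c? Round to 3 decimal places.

c = 1.047

AᵀA·[m, c]ᵀ = Aᵀz reads: 6·m + 27·c = 45;  27·m + 859·c = 975.
Determinant 6·859 − 27² = 4425.
m = (45·859 − 27·975)/4425 = 822/295; c = (6·975 − 27·45)/4425 = 309/295.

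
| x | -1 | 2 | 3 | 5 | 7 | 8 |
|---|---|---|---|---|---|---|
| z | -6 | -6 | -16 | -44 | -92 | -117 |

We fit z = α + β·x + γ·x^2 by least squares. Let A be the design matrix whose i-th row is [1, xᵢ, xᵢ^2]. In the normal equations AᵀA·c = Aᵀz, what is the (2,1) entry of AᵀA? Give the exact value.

24

Row 2 ↔ basis x, column 1 ↔ basis 1, so (AᵀA)_{2,1} = Σᵢ x = (-1)·(1) + (2)·(1) + (3)·(1) + (5)·(1) + (7)·(1) + (8)·(1) = 24.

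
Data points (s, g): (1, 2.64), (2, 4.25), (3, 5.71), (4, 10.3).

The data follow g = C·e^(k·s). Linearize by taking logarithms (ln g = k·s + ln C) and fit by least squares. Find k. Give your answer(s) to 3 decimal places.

Let Y = ln g. Fitting Y = k·s + ln C by least squares:
Over the data: Σs = 10.0000, Σ(s)² = 30.0000, Σln g = 6.4921, Σs·ln g = 18.4198.
Normal system: [[30.0000, 10.0000]; [10.0000, 4]]·[k, ln C]ᵀ = [18.4198, 6.4921]ᵀ.
Solving (det = 20.0000): k = 0.43794, ln C = 0.52817.

k = 0.438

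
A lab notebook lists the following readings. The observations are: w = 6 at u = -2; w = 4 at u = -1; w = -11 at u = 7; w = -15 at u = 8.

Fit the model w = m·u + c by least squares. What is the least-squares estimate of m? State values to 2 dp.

Setting ∂/∂m … = 0 gives: 118·m + 12·c = -213;  12·m + 4·c = -16.
det = 118·4 − 12² = 328.
m = ((-213)·4 − 12·(-16))/328 = -165/82; c = (118·(-16) − 12·(-213))/328 = 167/82.

m = -2.01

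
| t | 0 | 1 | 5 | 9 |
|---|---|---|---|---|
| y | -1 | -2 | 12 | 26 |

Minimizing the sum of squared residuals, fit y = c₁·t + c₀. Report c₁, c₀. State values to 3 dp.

c₁ = 3.167, c₀ = -3.128

Sums needed: Σt·t = 107, Σt = 15, Σ1 = 4.
Moment sums: Σt·y = 292, Σy = 35.
Δ = 107·4 − 15² = 203.
c₁ = (292·4 − 15·35)/203 = 643/203; c₀ = (107·35 − 15·292)/203 = -635/203.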